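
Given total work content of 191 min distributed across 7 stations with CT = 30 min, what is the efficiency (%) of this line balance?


Formula: Efficiency = Sum of Task Times / (N_stations * CT) * 100
Total station capacity = 7 stations * 30 min = 210 min
Efficiency = 191 / 210 * 100 = 91.0%

91.0%


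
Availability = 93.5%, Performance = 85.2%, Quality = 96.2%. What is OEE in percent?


Formula: OEE = Availability * Performance * Quality / 10000
A * P = 93.5% * 85.2% / 100 = 79.66%
OEE = 79.66% * 96.2% / 100 = 76.6%

76.6%


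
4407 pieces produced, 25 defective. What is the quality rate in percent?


Formula: Quality Rate = Good Pieces / Total Pieces * 100
Good pieces = 4407 - 25 = 4382
QR = 4382 / 4407 * 100 = 99.4%

99.4%


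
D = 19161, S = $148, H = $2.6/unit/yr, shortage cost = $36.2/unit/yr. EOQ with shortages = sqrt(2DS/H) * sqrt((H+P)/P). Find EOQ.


Formula: EOQ* = sqrt(2DS/H) * sqrt((H+P)/P)
Base EOQ = sqrt(2*19161*148/2.6) = 1476.96 units
Correction = sqrt((2.6+36.2)/36.2) = 1.03529
EOQ* = 1476.96 * 1.03529 = 1529.1 units

1529.1 units


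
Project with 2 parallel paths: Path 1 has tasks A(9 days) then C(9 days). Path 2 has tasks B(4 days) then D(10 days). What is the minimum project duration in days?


Path 1 = 9 + 9 = 18 days
Path 2 = 4 + 10 = 14 days
Duration = max(18, 14) = 18 days

18 days


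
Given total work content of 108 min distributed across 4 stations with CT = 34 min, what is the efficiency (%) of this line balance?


Formula: Efficiency = Sum of Task Times / (N_stations * CT) * 100
Total station capacity = 4 stations * 34 min = 136 min
Efficiency = 108 / 136 * 100 = 79.4%

79.4%


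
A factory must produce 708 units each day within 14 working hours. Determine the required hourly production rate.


Formula: Production Rate = Daily Demand / Available Hours
Rate = 708 units/day / 14 hours/day
Rate = 50.6 units/hour

50.6 units/hour


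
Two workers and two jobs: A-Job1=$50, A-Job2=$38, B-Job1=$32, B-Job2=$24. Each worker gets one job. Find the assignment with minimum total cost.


Option 1: A->1 + B->2 = $50 + $24 = $74
Option 2: A->2 + B->1 = $38 + $32 = $70
Min cost = min($74, $70) = $70

$70


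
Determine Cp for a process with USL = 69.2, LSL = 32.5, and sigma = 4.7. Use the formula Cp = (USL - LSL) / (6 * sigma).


Cp = (69.2 - 32.5) / (6 * 4.7)

1.3


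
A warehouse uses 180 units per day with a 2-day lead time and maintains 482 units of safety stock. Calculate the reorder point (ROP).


Formula: ROP = (Daily Demand * Lead Time) + Safety Stock
Demand during lead time = 180 * 2 = 360 units
ROP = 360 + 482 = 842 units

842 units


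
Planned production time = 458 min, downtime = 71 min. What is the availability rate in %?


Formula: Availability = (Planned Time - Downtime) / Planned Time * 100
Uptime = 458 - 71 = 387 min
Availability = 387 / 458 * 100 = 84.5%

84.5%


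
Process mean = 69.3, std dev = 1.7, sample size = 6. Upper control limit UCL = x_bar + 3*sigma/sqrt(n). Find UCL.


UCL = 69.3 + 3 * 1.7 / sqrt(6)

71.38


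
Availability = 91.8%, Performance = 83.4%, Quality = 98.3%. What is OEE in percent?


Formula: OEE = Availability * Performance * Quality / 10000
A * P = 91.8% * 83.4% / 100 = 76.56%
OEE = 76.56% * 98.3% / 100 = 75.3%

75.3%


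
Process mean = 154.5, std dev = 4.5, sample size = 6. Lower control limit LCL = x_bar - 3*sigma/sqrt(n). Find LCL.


LCL = 154.5 - 3 * 4.5 / sqrt(6)

148.99


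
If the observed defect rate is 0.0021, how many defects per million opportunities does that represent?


DPMO = defect_rate * 1000000 = 0.0021 * 1000000

2100


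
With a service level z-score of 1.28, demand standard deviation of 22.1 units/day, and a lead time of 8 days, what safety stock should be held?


Formula: SS = z * sigma_d * sqrt(LT)
sqrt(LT) = sqrt(8) = 2.8284
SS = 1.28 * 22.1 * 2.8284
SS = 80.0 units

80.0 units


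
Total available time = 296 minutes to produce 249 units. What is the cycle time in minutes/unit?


Formula: CT = Available Time / Number of Units
CT = 296 min / 249 units
CT = 1.19 min/unit

1.19 min/unit


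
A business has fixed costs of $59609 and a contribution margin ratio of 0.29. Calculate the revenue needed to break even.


Formula: BER = Fixed Costs / Contribution Margin Ratio
BER = $59609 / 0.29
BER = $205548.28 (to the nearest cent)

$205548.28


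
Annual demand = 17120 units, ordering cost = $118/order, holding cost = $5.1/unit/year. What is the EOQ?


Formula: EOQ = sqrt(2 * D * S / H)
Numerator: 2 * 17120 * 118 = 4040320
2DS/H = 4040320 / 5.1 = 792219.6
EOQ = sqrt(792219.6) = 890.1 units

890.1 units


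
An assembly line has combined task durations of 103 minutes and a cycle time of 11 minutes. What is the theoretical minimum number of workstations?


Formula: N_min = ceil(Sum of Task Times / Cycle Time)
N_min = ceil(103 min / 11 min) = ceil(9.3636)
N_min = 10 stations

10


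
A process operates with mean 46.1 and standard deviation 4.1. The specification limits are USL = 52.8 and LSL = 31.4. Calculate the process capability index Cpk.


Cpu = (52.8 - 46.1) / (3 * 4.1) = 0.54
Cpl = (46.1 - 31.4) / (3 * 4.1) = 1.2
Cpk = min(0.54, 1.2) = 0.54

0.54


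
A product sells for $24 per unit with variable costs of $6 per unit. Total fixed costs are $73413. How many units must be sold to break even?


Formula: BEQ = Fixed Costs / (Price - Variable Cost)
Contribution margin = $24 - $6 = $18/unit
BEQ = ceil($73413 / $18/unit) = ceil(4078.5) = 4079 units

4079 units


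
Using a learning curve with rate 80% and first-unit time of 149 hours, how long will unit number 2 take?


Formula: T_n = T_1 * (learning_rate)^(log2(n)) where learning_rate = rate/100
Doublings = log2(2) = 1
T_n = 149 * 0.8^1
T_n = 149 * 0.8 = 119.2 hours

119.2 hours


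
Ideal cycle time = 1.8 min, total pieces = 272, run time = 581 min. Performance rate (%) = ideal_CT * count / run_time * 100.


Formula: Performance = (Ideal CT * Total Count) / Run Time * 100
Ideal output time = 1.8 * 272 = 489.6 min
Performance = 489.6 / 581 * 100 = 84.3%

84.3%


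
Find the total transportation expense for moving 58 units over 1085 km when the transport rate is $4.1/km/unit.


TC = dist * cost * units = 1085 * 4.1 * 58 = $258013.00

$258013.00


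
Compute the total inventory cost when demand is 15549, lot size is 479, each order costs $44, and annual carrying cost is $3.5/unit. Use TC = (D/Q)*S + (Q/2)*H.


TC = 15549/479 * 44 + 479/2 * 3.5

$2266.55


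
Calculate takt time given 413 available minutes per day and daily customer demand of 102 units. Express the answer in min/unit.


Formula: Takt Time = Available Production Time / Customer Demand
Takt = 413 min/day / 102 units/day
Takt = 4.05 min/unit

4.05 min/unit


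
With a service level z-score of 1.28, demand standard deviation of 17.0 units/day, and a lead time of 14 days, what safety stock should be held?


Formula: SS = z * sigma_d * sqrt(LT)
sqrt(LT) = sqrt(14) = 3.7417
SS = 1.28 * 17.0 * 3.7417
SS = 81.4 units

81.4 units


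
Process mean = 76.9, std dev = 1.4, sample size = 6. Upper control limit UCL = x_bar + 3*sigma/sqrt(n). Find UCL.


UCL = 76.9 + 3 * 1.4 / sqrt(6)

78.61


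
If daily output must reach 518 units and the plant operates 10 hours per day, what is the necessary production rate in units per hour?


Formula: Production Rate = Daily Demand / Available Hours
Rate = 518 units/day / 10 hours/day
Rate = 51.8 units/hour

51.8 units/hour


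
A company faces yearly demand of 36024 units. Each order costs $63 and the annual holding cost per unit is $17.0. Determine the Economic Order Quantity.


Formula: EOQ = sqrt(2 * D * S / H)
Numerator: 2 * 36024 * 63 = 4539024
2DS/H = 4539024 / 17.0 = 267001.4
EOQ = sqrt(267001.4) = 516.7 units

516.7 units


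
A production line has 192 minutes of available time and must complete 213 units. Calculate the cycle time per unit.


Formula: CT = Available Time / Number of Units
CT = 192 min / 213 units
CT = 0.9 min/unit

0.9 min/unit


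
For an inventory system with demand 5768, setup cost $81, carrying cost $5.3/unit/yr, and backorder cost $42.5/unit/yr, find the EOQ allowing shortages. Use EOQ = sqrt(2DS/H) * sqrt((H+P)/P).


Formula: EOQ* = sqrt(2DS/H) * sqrt((H+P)/P)
Base EOQ = sqrt(2*5768*81/5.3) = 419.89 units
Correction = sqrt((5.3+42.5)/42.5) = 1.06052
EOQ* = 419.89 * 1.06052 = 445.3 units

445.3 units


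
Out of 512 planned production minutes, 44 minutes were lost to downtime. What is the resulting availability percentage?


Formula: Availability = (Planned Time - Downtime) / Planned Time * 100
Uptime = 512 - 44 = 468 min
Availability = 468 / 512 * 100 = 91.4%

91.4%


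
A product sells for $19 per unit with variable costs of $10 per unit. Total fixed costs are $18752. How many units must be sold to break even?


Formula: BEQ = Fixed Costs / (Price - Variable Cost)
Contribution margin = $19 - $10 = $9/unit
BEQ = ceil($18752 / $9/unit) = ceil(2083.56) = 2084 units

2084 units


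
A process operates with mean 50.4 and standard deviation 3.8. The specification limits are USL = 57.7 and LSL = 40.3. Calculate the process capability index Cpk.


Cpu = (57.7 - 50.4) / (3 * 3.8) = 0.64
Cpl = (50.4 - 40.3) / (3 * 3.8) = 0.89
Cpk = min(0.64, 0.89) = 0.64

0.64


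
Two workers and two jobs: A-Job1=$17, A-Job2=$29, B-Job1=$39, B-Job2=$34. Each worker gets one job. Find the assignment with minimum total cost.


Option 1: A->1 + B->2 = $17 + $34 = $51
Option 2: A->2 + B->1 = $29 + $39 = $68
Min cost = min($51, $68) = $51

$51


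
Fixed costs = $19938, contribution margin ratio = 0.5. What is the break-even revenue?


Formula: BER = Fixed Costs / Contribution Margin Ratio
BER = $19938 / 0.5
BER = $39876.00 (to the nearest cent)

$39876.00


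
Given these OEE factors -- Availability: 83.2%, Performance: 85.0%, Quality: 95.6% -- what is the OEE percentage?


Formula: OEE = Availability * Performance * Quality / 10000
A * P = 83.2% * 85.0% / 100 = 70.72%
OEE = 70.72% * 95.6% / 100 = 67.6%

67.6%


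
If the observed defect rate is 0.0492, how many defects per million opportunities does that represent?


DPMO = defect_rate * 1000000 = 0.0492 * 1000000

49200


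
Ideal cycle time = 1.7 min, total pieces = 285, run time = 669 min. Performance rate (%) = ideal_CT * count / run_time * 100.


Formula: Performance = (Ideal CT * Total Count) / Run Time * 100
Ideal output time = 1.7 * 285 = 484.5 min
Performance = 484.5 / 669 * 100 = 72.4%

72.4%


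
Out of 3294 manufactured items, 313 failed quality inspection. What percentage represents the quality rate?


Formula: Quality Rate = Good Pieces / Total Pieces * 100
Good pieces = 3294 - 313 = 2981
QR = 2981 / 3294 * 100 = 90.5%

90.5%


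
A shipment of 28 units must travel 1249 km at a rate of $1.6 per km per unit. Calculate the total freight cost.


TC = dist * cost * units = 1249 * 1.6 * 28 = $55955.20

$55955.20


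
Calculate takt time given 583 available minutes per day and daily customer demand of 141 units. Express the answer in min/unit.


Formula: Takt Time = Available Production Time / Customer Demand
Takt = 583 min/day / 141 units/day
Takt = 4.13 min/unit

4.13 min/unit


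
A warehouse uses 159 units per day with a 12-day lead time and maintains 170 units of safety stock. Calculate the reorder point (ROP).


Formula: ROP = (Daily Demand * Lead Time) + Safety Stock
Demand during lead time = 159 * 12 = 1908 units
ROP = 1908 + 170 = 2078 units

2078 units


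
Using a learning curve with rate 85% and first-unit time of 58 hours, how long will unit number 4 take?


Formula: T_n = T_1 * (learning_rate)^(log2(n)) where learning_rate = rate/100
Doublings = log2(4) = 2
T_n = 58 * 0.85^2
T_n = 58 * 0.7225 = 41.9 hours

41.9 hours


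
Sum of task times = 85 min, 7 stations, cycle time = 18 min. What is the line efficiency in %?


Formula: Efficiency = Sum of Task Times / (N_stations * CT) * 100
Total station capacity = 7 stations * 18 min = 126 min
Efficiency = 85 / 126 * 100 = 67.5%

67.5%


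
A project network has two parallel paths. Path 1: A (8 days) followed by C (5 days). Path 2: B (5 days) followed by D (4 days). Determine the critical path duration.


Path 1 = 8 + 5 = 13 days
Path 2 = 5 + 4 = 9 days
Duration = max(13, 9) = 13 days

13 days


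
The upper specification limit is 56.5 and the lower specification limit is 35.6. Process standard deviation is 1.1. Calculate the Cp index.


Cp = (56.5 - 35.6) / (6 * 1.1)

3.17


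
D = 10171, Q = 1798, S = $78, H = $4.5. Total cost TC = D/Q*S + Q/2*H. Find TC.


TC = 10171/1798 * 78 + 1798/2 * 4.5

$4486.73


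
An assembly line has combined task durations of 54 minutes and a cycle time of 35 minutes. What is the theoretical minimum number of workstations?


Formula: N_min = ceil(Sum of Task Times / Cycle Time)
N_min = ceil(54 min / 35 min) = ceil(1.5429)
N_min = 2 stations

2


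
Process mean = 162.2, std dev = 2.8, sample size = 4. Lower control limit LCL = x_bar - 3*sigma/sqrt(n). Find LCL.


LCL = 162.2 - 3 * 2.8 / sqrt(4)

158.0


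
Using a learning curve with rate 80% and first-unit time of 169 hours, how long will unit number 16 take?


Formula: T_n = T_1 * (learning_rate)^(log2(n)) where learning_rate = rate/100
Doublings = log2(16) = 4
T_n = 169 * 0.8^4
T_n = 169 * 0.4096 = 69.2 hours

69.2 hours


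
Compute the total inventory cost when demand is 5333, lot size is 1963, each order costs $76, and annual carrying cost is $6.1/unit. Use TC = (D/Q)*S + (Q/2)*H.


TC = 5333/1963 * 76 + 1963/2 * 6.1

$6193.62


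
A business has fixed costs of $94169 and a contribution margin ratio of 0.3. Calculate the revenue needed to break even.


Formula: BER = Fixed Costs / Contribution Margin Ratio
BER = $94169 / 0.3
BER = $313896.67 (to the nearest cent)

$313896.67


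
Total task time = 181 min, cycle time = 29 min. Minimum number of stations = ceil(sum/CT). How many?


Formula: N_min = ceil(Sum of Task Times / Cycle Time)
N_min = ceil(181 min / 29 min) = ceil(6.2414)
N_min = 7 stations

7


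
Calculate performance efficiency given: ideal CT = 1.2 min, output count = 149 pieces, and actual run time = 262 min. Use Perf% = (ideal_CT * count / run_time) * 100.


Formula: Performance = (Ideal CT * Total Count) / Run Time * 100
Ideal output time = 1.2 * 149 = 178.8 min
Performance = 178.8 / 262 * 100 = 68.2%

68.2%


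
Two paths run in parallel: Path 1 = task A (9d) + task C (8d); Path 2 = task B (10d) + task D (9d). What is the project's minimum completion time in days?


Path 1 = 9 + 8 = 17 days
Path 2 = 10 + 9 = 19 days
Duration = max(17, 19) = 19 days

19 days


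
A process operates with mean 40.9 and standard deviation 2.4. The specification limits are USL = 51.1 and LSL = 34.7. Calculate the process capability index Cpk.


Cpu = (51.1 - 40.9) / (3 * 2.4) = 1.42
Cpl = (40.9 - 34.7) / (3 * 2.4) = 0.86
Cpk = min(1.42, 0.86) = 0.86

0.86


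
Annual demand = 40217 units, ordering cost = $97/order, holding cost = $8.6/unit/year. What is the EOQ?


Formula: EOQ = sqrt(2 * D * S / H)
Numerator: 2 * 40217 * 97 = 7802098
2DS/H = 7802098 / 8.6 = 907220.7
EOQ = sqrt(907220.7) = 952.5 units

952.5 units


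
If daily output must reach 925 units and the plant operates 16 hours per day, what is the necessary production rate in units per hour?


Formula: Production Rate = Daily Demand / Available Hours
Rate = 925 units/day / 16 hours/day
Rate = 57.8 units/hour

57.8 units/hour


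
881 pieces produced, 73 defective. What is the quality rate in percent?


Formula: Quality Rate = Good Pieces / Total Pieces * 100
Good pieces = 881 - 73 = 808
QR = 808 / 881 * 100 = 91.7%

91.7%


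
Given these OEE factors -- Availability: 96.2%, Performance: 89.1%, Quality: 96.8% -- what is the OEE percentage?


Formula: OEE = Availability * Performance * Quality / 10000
A * P = 96.2% * 89.1% / 100 = 85.71%
OEE = 85.71% * 96.8% / 100 = 83.0%

83.0%


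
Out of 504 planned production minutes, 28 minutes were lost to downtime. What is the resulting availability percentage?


Formula: Availability = (Planned Time - Downtime) / Planned Time * 100
Uptime = 504 - 28 = 476 min
Availability = 476 / 504 * 100 = 94.4%

94.4%


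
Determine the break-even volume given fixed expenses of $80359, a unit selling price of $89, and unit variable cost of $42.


Formula: BEQ = Fixed Costs / (Price - Variable Cost)
Contribution margin = $89 - $42 = $47/unit
BEQ = ceil($80359 / $47/unit) = ceil(1709.77) = 1710 units

1710 units


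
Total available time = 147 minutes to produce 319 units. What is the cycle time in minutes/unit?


Formula: CT = Available Time / Number of Units
CT = 147 min / 319 units
CT = 0.46 min/unit

0.46 min/unit


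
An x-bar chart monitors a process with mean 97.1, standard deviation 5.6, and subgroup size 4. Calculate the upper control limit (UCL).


UCL = 97.1 + 3 * 5.6 / sqrt(4)

105.5


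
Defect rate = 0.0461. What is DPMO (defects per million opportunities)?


DPMO = defect_rate * 1000000 = 0.0461 * 1000000

46100


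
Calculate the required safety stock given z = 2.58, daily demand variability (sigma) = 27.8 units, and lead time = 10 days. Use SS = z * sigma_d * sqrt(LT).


Formula: SS = z * sigma_d * sqrt(LT)
sqrt(LT) = sqrt(10) = 3.1623
SS = 2.58 * 27.8 * 3.1623
SS = 226.8 units

226.8 units


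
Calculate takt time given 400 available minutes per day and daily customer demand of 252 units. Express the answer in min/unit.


Formula: Takt Time = Available Production Time / Customer Demand
Takt = 400 min/day / 252 units/day
Takt = 1.59 min/unit

1.59 min/unit


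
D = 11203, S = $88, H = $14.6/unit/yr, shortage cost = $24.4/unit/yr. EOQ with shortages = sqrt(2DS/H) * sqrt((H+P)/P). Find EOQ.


Formula: EOQ* = sqrt(2DS/H) * sqrt((H+P)/P)
Base EOQ = sqrt(2*11203*88/14.6) = 367.49 units
Correction = sqrt((14.6+24.4)/24.4) = 1.26426
EOQ* = 367.49 * 1.26426 = 464.6 units

464.6 units


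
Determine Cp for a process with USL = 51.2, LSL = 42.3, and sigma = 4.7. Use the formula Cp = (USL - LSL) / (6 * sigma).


Cp = (51.2 - 42.3) / (6 * 4.7)

0.32


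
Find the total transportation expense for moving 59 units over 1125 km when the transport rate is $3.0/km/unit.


TC = dist * cost * units = 1125 * 3.0 * 59 = $199125.00

$199125.00


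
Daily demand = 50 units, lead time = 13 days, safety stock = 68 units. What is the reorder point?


Formula: ROP = (Daily Demand * Lead Time) + Safety Stock
Demand during lead time = 50 * 13 = 650 units
ROP = 650 + 68 = 718 units

718 units


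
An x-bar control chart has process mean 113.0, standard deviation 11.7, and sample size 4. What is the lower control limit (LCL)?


LCL = 113.0 - 3 * 11.7 / sqrt(4)

95.45


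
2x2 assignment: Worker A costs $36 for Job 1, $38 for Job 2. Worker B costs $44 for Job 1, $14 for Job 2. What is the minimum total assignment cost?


Option 1: A->1 + B->2 = $36 + $14 = $50
Option 2: A->2 + B->1 = $38 + $44 = $82
Min cost = min($50, $82) = $50

$50


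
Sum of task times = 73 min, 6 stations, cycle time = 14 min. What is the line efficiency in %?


Formula: Efficiency = Sum of Task Times / (N_stations * CT) * 100
Total station capacity = 6 stations * 14 min = 84 min
Efficiency = 73 / 84 * 100 = 86.9%

86.9%


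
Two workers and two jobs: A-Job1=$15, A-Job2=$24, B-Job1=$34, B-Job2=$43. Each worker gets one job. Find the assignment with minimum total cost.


Option 1: A->1 + B->2 = $15 + $43 = $58
Option 2: A->2 + B->1 = $24 + $34 = $58
Min cost = min($58, $58) = $58

$58


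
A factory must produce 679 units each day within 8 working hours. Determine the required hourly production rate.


Formula: Production Rate = Daily Demand / Available Hours
Rate = 679 units/day / 8 hours/day
Rate = 84.9 units/hour

84.9 units/hour


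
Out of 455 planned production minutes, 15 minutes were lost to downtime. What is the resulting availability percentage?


Formula: Availability = (Planned Time - Downtime) / Planned Time * 100
Uptime = 455 - 15 = 440 min
Availability = 440 / 455 * 100 = 96.7%

96.7%


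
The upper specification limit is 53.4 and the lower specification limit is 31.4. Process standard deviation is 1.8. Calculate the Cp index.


Cp = (53.4 - 31.4) / (6 * 1.8)

2.04


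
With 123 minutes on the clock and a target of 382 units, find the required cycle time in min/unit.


Formula: CT = Available Time / Number of Units
CT = 123 min / 382 units
CT = 0.32 min/unit

0.32 min/unit


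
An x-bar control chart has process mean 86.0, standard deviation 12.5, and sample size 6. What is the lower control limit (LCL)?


LCL = 86.0 - 3 * 12.5 / sqrt(6)

70.69


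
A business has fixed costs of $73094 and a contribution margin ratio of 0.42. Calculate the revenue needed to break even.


Formula: BER = Fixed Costs / Contribution Margin Ratio
BER = $73094 / 0.42
BER = $174033.33 (to the nearest cent)

$174033.33


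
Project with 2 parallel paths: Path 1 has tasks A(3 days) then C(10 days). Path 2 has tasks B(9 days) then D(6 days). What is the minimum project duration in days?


Path 1 = 3 + 10 = 13 days
Path 2 = 9 + 6 = 15 days
Duration = max(13, 15) = 15 days

15 days


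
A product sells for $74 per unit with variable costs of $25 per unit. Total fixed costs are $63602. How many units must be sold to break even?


Formula: BEQ = Fixed Costs / (Price - Variable Cost)
Contribution margin = $74 - $25 = $49/unit
BEQ = ceil($63602 / $49/unit) = ceil(1298.0) = 1298 units

1298 units


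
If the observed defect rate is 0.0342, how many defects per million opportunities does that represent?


DPMO = defect_rate * 1000000 = 0.0342 * 1000000

34200


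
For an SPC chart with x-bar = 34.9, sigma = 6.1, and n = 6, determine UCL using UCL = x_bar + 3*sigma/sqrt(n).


UCL = 34.9 + 3 * 6.1 / sqrt(6)

42.37


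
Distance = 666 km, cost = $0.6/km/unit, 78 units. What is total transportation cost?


TC = dist * cost * units = 666 * 0.6 * 78 = $31168.80

$31168.80


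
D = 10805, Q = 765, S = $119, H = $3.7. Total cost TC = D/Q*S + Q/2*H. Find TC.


TC = 10805/765 * 119 + 765/2 * 3.7

$3096.03


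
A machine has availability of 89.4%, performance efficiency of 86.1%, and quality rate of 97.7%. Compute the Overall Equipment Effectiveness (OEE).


Formula: OEE = Availability * Performance * Quality / 10000
A * P = 89.4% * 86.1% / 100 = 76.97%
OEE = 76.97% * 97.7% / 100 = 75.2%

75.2%


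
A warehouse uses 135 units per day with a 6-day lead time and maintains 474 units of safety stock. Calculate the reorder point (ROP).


Formula: ROP = (Daily Demand * Lead Time) + Safety Stock
Demand during lead time = 135 * 6 = 810 units
ROP = 810 + 474 = 1284 units

1284 units


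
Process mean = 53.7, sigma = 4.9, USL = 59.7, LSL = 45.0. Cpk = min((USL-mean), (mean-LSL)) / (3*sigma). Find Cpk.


Cpu = (59.7 - 53.7) / (3 * 4.9) = 0.41
Cpl = (53.7 - 45.0) / (3 * 4.9) = 0.59
Cpk = min(0.41, 0.59) = 0.41

0.41


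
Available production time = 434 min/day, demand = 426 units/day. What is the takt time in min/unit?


Formula: Takt Time = Available Production Time / Customer Demand
Takt = 434 min/day / 426 units/day
Takt = 1.02 min/unit

1.02 min/unit


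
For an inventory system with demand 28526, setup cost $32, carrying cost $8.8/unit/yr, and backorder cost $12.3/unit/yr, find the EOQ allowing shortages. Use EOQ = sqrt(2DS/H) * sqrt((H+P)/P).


Formula: EOQ* = sqrt(2DS/H) * sqrt((H+P)/P)
Base EOQ = sqrt(2*28526*32/8.8) = 455.48 units
Correction = sqrt((8.8+12.3)/12.3) = 1.30975
EOQ* = 455.48 * 1.30975 = 596.6 units

596.6 units


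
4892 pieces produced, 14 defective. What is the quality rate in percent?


Formula: Quality Rate = Good Pieces / Total Pieces * 100
Good pieces = 4892 - 14 = 4878
QR = 4878 / 4892 * 100 = 99.7%

99.7%


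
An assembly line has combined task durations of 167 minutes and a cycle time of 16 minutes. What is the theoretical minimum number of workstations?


Formula: N_min = ceil(Sum of Task Times / Cycle Time)
N_min = ceil(167 min / 16 min) = ceil(10.4375)
N_min = 11 stations

11


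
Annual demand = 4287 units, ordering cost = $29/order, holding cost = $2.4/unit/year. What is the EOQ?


Formula: EOQ = sqrt(2 * D * S / H)
Numerator: 2 * 4287 * 29 = 248646
2DS/H = 248646 / 2.4 = 103602.5
EOQ = sqrt(103602.5) = 321.9 units

321.9 units


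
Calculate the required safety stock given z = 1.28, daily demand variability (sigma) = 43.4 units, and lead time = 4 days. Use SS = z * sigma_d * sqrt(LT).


Formula: SS = z * sigma_d * sqrt(LT)
sqrt(LT) = sqrt(4) = 2.0
SS = 1.28 * 43.4 * 2.0
SS = 111.1 units

111.1 units


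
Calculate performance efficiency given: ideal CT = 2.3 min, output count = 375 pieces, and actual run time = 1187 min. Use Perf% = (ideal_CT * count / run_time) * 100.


Formula: Performance = (Ideal CT * Total Count) / Run Time * 100
Ideal output time = 2.3 * 375 = 862.5 min
Performance = 862.5 / 1187 * 100 = 72.7%

72.7%


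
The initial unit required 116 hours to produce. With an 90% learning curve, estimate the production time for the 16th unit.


Formula: T_n = T_1 * (learning_rate)^(log2(n)) where learning_rate = rate/100
Doublings = log2(16) = 4
T_n = 116 * 0.9^4
T_n = 116 * 0.6561 = 76.1 hours

76.1 hours


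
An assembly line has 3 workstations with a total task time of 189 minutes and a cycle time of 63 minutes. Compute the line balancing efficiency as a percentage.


Formula: Efficiency = Sum of Task Times / (N_stations * CT) * 100
Total station capacity = 3 stations * 63 min = 189 min
Efficiency = 189 / 189 * 100 = 100.0%

100.0%


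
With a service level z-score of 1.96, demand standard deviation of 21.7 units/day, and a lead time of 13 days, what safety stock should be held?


Formula: SS = z * sigma_d * sqrt(LT)
sqrt(LT) = sqrt(13) = 3.6056
SS = 1.96 * 21.7 * 3.6056
SS = 153.4 units

153.4 units


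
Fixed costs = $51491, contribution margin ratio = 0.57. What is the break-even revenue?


Formula: BER = Fixed Costs / Contribution Margin Ratio
BER = $51491 / 0.57
BER = $90335.09 (to the nearest cent)

$90335.09


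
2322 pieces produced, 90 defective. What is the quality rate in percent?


Formula: Quality Rate = Good Pieces / Total Pieces * 100
Good pieces = 2322 - 90 = 2232
QR = 2232 / 2322 * 100 = 96.1%

96.1%


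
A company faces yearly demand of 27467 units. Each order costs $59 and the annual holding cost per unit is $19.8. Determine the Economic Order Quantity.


Formula: EOQ = sqrt(2 * D * S / H)
Numerator: 2 * 27467 * 59 = 3241106
2DS/H = 3241106 / 19.8 = 163692.2
EOQ = sqrt(163692.2) = 404.6 units

404.6 units


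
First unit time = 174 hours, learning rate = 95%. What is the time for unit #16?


Formula: T_n = T_1 * (learning_rate)^(log2(n)) where learning_rate = rate/100
Doublings = log2(16) = 4
T_n = 174 * 0.95^4
T_n = 174 * 0.8145 = 141.7 hours

141.7 hours


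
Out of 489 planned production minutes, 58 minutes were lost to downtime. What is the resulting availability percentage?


Formula: Availability = (Planned Time - Downtime) / Planned Time * 100
Uptime = 489 - 58 = 431 min
Availability = 431 / 489 * 100 = 88.1%

88.1%


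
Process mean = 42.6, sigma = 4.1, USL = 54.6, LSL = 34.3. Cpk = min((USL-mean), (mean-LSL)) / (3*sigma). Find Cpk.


Cpu = (54.6 - 42.6) / (3 * 4.1) = 0.98
Cpl = (42.6 - 34.3) / (3 * 4.1) = 0.67
Cpk = min(0.98, 0.67) = 0.67

0.67


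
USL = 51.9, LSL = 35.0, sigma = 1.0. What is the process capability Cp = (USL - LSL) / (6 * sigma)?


Cp = (51.9 - 35.0) / (6 * 1.0)

2.82


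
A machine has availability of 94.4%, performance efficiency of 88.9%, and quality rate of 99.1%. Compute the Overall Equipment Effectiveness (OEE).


Formula: OEE = Availability * Performance * Quality / 10000
A * P = 94.4% * 88.9% / 100 = 83.92%
OEE = 83.92% * 99.1% / 100 = 83.2%

83.2%


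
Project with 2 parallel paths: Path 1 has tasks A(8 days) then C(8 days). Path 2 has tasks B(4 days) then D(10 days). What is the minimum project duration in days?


Path 1 = 8 + 8 = 16 days
Path 2 = 4 + 10 = 14 days
Duration = max(16, 14) = 16 days

16 days


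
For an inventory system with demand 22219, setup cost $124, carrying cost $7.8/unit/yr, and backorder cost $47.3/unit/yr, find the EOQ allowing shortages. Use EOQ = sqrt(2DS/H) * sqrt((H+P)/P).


Formula: EOQ* = sqrt(2DS/H) * sqrt((H+P)/P)
Base EOQ = sqrt(2*22219*124/7.8) = 840.51 units
Correction = sqrt((7.8+47.3)/47.3) = 1.07931
EOQ* = 840.51 * 1.07931 = 907.2 units

907.2 units


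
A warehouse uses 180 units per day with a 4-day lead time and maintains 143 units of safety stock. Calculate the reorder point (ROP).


Formula: ROP = (Daily Demand * Lead Time) + Safety Stock
Demand during lead time = 180 * 4 = 720 units
ROP = 720 + 143 = 863 units

863 units


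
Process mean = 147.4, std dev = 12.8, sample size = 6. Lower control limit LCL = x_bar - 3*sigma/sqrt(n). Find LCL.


LCL = 147.4 - 3 * 12.8 / sqrt(6)

131.72


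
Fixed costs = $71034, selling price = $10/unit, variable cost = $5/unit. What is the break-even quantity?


Formula: BEQ = Fixed Costs / (Price - Variable Cost)
Contribution margin = $10 - $5 = $5/unit
BEQ = ceil($71034 / $5/unit) = ceil(14206.8) = 14207 units

14207 units


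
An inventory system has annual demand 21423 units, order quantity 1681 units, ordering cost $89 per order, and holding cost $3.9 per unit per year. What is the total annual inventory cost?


TC = 21423/1681 * 89 + 1681/2 * 3.9

$4412.18


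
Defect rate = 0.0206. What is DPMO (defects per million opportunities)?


DPMO = defect_rate * 1000000 = 0.0206 * 1000000

20600


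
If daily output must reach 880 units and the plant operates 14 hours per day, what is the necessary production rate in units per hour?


Formula: Production Rate = Daily Demand / Available Hours
Rate = 880 units/day / 14 hours/day
Rate = 62.9 units/hour

62.9 units/hour


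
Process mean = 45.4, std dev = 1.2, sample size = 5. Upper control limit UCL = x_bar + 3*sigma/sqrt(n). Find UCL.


UCL = 45.4 + 3 * 1.2 / sqrt(5)

47.01


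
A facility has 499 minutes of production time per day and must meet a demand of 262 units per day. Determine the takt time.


Formula: Takt Time = Available Production Time / Customer Demand
Takt = 499 min/day / 262 units/day
Takt = 1.9 min/unit

1.9 min/unit


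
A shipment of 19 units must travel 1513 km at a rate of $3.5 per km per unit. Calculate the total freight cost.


TC = dist * cost * units = 1513 * 3.5 * 19 = $100614.50

$100614.50


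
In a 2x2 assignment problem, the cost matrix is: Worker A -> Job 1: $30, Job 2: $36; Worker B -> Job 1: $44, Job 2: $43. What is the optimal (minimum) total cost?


Option 1: A->1 + B->2 = $30 + $43 = $73
Option 2: A->2 + B->1 = $36 + $44 = $80
Min cost = min($73, $80) = $73

$73


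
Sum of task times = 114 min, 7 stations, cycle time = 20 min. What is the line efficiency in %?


Formula: Efficiency = Sum of Task Times / (N_stations * CT) * 100
Total station capacity = 7 stations * 20 min = 140 min
Efficiency = 114 / 140 * 100 = 81.4%

81.4%


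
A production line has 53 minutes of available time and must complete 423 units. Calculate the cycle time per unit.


Formula: CT = Available Time / Number of Units
CT = 53 min / 423 units
CT = 0.13 min/unit

0.13 min/unit


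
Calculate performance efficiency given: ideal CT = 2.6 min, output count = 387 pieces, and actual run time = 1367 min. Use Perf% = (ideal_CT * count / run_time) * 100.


Formula: Performance = (Ideal CT * Total Count) / Run Time * 100
Ideal output time = 2.6 * 387 = 1006.2 min
Performance = 1006.2 / 1367 * 100 = 73.6%

73.6%


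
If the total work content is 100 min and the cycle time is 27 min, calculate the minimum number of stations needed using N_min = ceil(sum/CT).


Formula: N_min = ceil(Sum of Task Times / Cycle Time)
N_min = ceil(100 min / 27 min) = ceil(3.7037)
N_min = 4 stations

4


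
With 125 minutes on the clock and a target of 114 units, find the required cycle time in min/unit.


Formula: CT = Available Time / Number of Units
CT = 125 min / 114 units
CT = 1.1 min/unit

1.1 min/unit


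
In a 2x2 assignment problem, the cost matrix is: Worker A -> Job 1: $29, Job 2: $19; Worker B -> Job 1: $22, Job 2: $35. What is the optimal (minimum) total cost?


Option 1: A->1 + B->2 = $29 + $35 = $64
Option 2: A->2 + B->1 = $19 + $22 = $41
Min cost = min($64, $41) = $41

$41


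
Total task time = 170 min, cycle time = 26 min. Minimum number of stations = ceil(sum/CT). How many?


Formula: N_min = ceil(Sum of Task Times / Cycle Time)
N_min = ceil(170 min / 26 min) = ceil(6.5385)
N_min = 7 stations

7


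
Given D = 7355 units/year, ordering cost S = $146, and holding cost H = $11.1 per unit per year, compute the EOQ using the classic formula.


Formula: EOQ = sqrt(2 * D * S / H)
Numerator: 2 * 7355 * 146 = 2147660
2DS/H = 2147660 / 11.1 = 193482.9
EOQ = sqrt(193482.9) = 439.9 units

439.9 units


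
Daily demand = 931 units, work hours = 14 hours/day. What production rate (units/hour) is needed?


Formula: Production Rate = Daily Demand / Available Hours
Rate = 931 units/day / 14 hours/day
Rate = 66.5 units/hour

66.5 units/hour


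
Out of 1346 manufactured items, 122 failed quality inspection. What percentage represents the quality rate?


Formula: Quality Rate = Good Pieces / Total Pieces * 100
Good pieces = 1346 - 122 = 1224
QR = 1224 / 1346 * 100 = 90.9%

90.9%


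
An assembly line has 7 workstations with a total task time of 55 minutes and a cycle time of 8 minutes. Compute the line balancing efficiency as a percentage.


Formula: Efficiency = Sum of Task Times / (N_stations * CT) * 100
Total station capacity = 7 stations * 8 min = 56 min
Efficiency = 55 / 56 * 100 = 98.2%

98.2%


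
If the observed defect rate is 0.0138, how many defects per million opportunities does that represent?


DPMO = defect_rate * 1000000 = 0.0138 * 1000000

13800


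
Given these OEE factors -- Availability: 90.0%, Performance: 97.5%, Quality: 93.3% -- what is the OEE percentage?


Formula: OEE = Availability * Performance * Quality / 10000
A * P = 90.0% * 97.5% / 100 = 87.75%
OEE = 87.75% * 93.3% / 100 = 81.9%

81.9%


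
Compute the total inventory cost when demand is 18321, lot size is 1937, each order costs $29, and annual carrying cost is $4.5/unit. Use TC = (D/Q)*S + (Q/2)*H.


TC = 18321/1937 * 29 + 1937/2 * 4.5

$4632.54


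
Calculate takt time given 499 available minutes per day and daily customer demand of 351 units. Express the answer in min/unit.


Formula: Takt Time = Available Production Time / Customer Demand
Takt = 499 min/day / 351 units/day
Takt = 1.42 min/unit

1.42 min/unit


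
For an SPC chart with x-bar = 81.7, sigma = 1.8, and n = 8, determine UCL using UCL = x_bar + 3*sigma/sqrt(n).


UCL = 81.7 + 3 * 1.8 / sqrt(8)

83.61


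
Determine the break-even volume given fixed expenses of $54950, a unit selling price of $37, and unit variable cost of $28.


Formula: BEQ = Fixed Costs / (Price - Variable Cost)
Contribution margin = $37 - $28 = $9/unit
BEQ = ceil($54950 / $9/unit) = ceil(6105.56) = 6106 units

6106 units


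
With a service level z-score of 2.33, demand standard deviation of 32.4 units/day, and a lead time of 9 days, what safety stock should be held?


Formula: SS = z * sigma_d * sqrt(LT)
sqrt(LT) = sqrt(9) = 3.0
SS = 2.33 * 32.4 * 3.0
SS = 226.5 units

226.5 units


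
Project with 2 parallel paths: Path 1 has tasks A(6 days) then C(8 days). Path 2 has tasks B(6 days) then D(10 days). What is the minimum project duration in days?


Path 1 = 6 + 8 = 14 days
Path 2 = 6 + 10 = 16 days
Duration = max(14, 16) = 16 days

16 days


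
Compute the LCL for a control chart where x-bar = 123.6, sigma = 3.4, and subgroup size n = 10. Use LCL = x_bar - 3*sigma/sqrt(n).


LCL = 123.6 - 3 * 3.4 / sqrt(10)

120.37


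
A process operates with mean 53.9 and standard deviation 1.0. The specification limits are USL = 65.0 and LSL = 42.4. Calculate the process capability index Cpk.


Cpu = (65.0 - 53.9) / (3 * 1.0) = 3.7
Cpl = (53.9 - 42.4) / (3 * 1.0) = 3.83
Cpk = min(3.7, 3.83) = 3.7

3.7


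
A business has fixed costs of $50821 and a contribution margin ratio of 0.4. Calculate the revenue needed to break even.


Formula: BER = Fixed Costs / Contribution Margin Ratio
BER = $50821 / 0.4
BER = $127052.50 (to the nearest cent)

$127052.50


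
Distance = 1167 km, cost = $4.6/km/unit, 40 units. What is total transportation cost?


TC = dist * cost * units = 1167 * 4.6 * 40 = $214728.00

$214728.00


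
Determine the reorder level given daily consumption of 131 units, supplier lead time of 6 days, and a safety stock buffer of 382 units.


Formula: ROP = (Daily Demand * Lead Time) + Safety Stock
Demand during lead time = 131 * 6 = 786 units
ROP = 786 + 382 = 1168 units

1168 units


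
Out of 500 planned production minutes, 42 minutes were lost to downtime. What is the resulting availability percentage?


Formula: Availability = (Planned Time - Downtime) / Planned Time * 100
Uptime = 500 - 42 = 458 min
Availability = 458 / 500 * 100 = 91.6%

91.6%


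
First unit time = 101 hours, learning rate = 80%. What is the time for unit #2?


Formula: T_n = T_1 * (learning_rate)^(log2(n)) where learning_rate = rate/100
Doublings = log2(2) = 1
T_n = 101 * 0.8^1
T_n = 101 * 0.8 = 80.8 hours

80.8 hours


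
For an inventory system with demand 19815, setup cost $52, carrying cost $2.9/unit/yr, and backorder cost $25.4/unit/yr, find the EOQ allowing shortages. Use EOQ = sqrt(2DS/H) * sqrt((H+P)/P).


Formula: EOQ* = sqrt(2DS/H) * sqrt((H+P)/P)
Base EOQ = sqrt(2*19815*52/2.9) = 842.98 units
Correction = sqrt((2.9+25.4)/25.4) = 1.05554
EOQ* = 842.98 * 1.05554 = 889.8 units

889.8 units


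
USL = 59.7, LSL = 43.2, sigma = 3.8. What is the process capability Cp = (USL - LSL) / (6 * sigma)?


Cp = (59.7 - 43.2) / (6 * 3.8)

0.72


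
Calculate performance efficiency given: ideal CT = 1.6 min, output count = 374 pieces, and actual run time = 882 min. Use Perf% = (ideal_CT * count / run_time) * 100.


Formula: Performance = (Ideal CT * Total Count) / Run Time * 100
Ideal output time = 1.6 * 374 = 598.4 min
Performance = 598.4 / 882 * 100 = 67.8%

67.8%


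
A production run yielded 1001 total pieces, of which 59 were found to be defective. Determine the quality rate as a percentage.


Formula: Quality Rate = Good Pieces / Total Pieces * 100
Good pieces = 1001 - 59 = 942
QR = 942 / 1001 * 100 = 94.1%

94.1%


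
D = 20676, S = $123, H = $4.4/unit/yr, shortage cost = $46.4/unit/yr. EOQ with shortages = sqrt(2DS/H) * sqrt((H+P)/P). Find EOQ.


Formula: EOQ* = sqrt(2DS/H) * sqrt((H+P)/P)
Base EOQ = sqrt(2*20676*123/4.4) = 1075.16 units
Correction = sqrt((4.4+46.4)/46.4) = 1.04634
EOQ* = 1075.16 * 1.04634 = 1125.0 units

1125.0 units


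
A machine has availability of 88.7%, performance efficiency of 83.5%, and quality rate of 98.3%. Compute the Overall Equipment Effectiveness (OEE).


Formula: OEE = Availability * Performance * Quality / 10000
A * P = 88.7% * 83.5% / 100 = 74.06%
OEE = 74.06% * 98.3% / 100 = 72.8%

72.8%


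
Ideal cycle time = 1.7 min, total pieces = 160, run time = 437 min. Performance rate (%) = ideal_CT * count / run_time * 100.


Formula: Performance = (Ideal CT * Total Count) / Run Time * 100
Ideal output time = 1.7 * 160 = 272.0 min
Performance = 272.0 / 437 * 100 = 62.2%

62.2%
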